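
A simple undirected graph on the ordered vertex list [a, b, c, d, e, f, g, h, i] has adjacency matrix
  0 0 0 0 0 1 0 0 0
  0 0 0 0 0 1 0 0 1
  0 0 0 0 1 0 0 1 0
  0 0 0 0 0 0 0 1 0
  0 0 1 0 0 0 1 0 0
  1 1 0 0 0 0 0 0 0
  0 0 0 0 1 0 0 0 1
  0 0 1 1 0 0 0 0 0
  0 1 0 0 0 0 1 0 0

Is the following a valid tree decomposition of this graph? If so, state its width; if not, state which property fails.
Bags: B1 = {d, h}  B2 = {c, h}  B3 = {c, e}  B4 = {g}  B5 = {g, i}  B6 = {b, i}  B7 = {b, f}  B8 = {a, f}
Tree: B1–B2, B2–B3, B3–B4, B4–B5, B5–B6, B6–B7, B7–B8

No — edge (e,g) lies in no bag.

A tree decomposition must satisfy three properties: every vertex lies in some bag; for every edge, both endpoints lie together in some bag; and for every vertex, the bags containing it form a connected subtree. Here edge (e,g) lies in no bag, so the decomposition is invalid.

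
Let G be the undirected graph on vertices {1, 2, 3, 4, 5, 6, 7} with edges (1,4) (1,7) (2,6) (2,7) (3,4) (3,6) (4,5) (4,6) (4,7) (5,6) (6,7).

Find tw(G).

A width-2 tree decomposition is:
Bags: B1 = {4, 6, 7}  B2 = {3, 4, 6}  B3 = {2, 6, 7}  B4 = {1, 4, 7}  B5 = {4, 5, 6}
Tree: B1–B2, B1–B3, B1–B4, B2–B5
The largest bag has 3 vertices, giving width 2; this decomposition certifies tw(G) ≤ 2. Conversely, {2, 6, 7} is a clique of size 3, and the vertices of any clique must share a bag in every tree decomposition; so some bag has ≥ 3 vertices and tw(G) ≥ 2. Combining the bounds, tw(G) = 2.

2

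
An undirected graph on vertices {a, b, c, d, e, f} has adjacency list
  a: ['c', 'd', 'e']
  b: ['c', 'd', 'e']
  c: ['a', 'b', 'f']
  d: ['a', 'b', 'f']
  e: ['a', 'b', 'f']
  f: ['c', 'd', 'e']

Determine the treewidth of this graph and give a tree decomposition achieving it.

Each bag holds 4 vertices, so the decomposition has width 3, which upper-bounds the treewidth. For the lower bound: the 4 vertex sets {e,f}, {b,c}, {d}, {a} are disjoint, each induces a connected subgraph, and every pair is joined by at least one edge of G. Contracting each set to a single vertex therefore yields K_{4} as a minor, and since treewidth is minor-monotone, tw(G) ≥ tw(K_{4}) = 3. The upper and lower bounds meet at 3, so that is the treewidth.

Treewidth 3.
One optimal decomposition is:
Bags: B1 = {c, d, e, f}  B2 = {b, c, d, e}  B3 = {a, c, d, e}
Tree: B1–B2, B2–B3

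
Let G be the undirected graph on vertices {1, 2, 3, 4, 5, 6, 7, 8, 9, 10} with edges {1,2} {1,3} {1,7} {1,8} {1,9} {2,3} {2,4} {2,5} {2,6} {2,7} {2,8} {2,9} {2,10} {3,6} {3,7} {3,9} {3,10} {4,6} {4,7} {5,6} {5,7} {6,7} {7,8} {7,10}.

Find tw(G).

A width-3 tree decomposition is:
Bags: B1 = {2, 5, 6, 7}  B2 = {2, 3, 6, 7}  B3 = {1, 2, 3, 7}  B4 = {2, 4, 6, 7}  B5 = {1, 2, 3, 9}  B6 = {1, 2, 7, 8}  B7 = {2, 3, 7, 10}
Tree: B1–B2, B2–B3, B1–B4, B3–B5, B3–B6, B3–B7
Every bag has size at most 4, so the width is 4 − 1 = 3 and tw(G) ≤ 3. On the other hand G contains the 4-clique {1, 2, 3, 9}. A clique must lie in a single bag of any decomposition, so no decomposition can have width below 3. The upper and lower bounds meet at 3, so that is the treewidth.

3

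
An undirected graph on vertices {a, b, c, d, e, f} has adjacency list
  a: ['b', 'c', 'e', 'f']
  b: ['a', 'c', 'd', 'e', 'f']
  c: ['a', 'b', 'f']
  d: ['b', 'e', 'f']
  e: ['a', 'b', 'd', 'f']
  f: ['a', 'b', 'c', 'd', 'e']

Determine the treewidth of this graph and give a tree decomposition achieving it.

Each bag holds 4 vertices, so the decomposition has width 3, which upper-bounds the treewidth. For the lower bound, the 4 vertices {b, d, e, f} are pairwise adjacent, and any tree decomposition puts a clique entirely inside one bag — forcing width ≥ 3. Therefore the treewidth is 3.

Treewidth 3.
One optimal decomposition is:
Bags: B1 = {a, b, e, f}  B2 = {b, d, e, f}  B3 = {a, b, c, f}
Tree: B1–B2, B1–B3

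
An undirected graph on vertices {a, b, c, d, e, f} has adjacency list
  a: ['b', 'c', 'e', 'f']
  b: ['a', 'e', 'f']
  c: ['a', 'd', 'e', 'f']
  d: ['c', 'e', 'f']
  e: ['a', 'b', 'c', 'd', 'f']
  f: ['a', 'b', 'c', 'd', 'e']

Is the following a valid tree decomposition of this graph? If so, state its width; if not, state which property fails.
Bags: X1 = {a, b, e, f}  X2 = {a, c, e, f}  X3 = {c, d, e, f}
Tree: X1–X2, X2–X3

Yes; width 3.

Checking the three conditions: (i) the bags cover all of {a, b, c, d, e, f}; (ii) for each edge, some bag contains both endpoints; (iii) the bags containing any fixed vertex form a subtree. All hold, so the decomposition is valid with width 4 − 1 = 3.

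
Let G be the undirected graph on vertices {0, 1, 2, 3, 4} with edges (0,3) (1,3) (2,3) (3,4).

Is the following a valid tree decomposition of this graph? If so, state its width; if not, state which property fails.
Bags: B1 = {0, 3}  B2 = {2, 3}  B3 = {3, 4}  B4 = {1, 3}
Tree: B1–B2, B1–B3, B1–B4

Yes; width 1.

Vertex coverage: the bags together contain {0, 1, 2, 3, 4}, the full vertex set. Edge coverage: each edge of G has both endpoints in at least one bag. Running intersection: for every vertex, the bags containing it form a connected subtree. All three properties hold, so this is a valid tree decomposition of width max|bag| − 1 = 1, and hence tw(G) ≤ 1.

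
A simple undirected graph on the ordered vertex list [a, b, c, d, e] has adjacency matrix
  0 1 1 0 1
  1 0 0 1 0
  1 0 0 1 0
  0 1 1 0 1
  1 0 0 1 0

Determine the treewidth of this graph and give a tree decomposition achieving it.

The largest bag has 3 vertices, giving width 2; this decomposition certifies tw(G) ≤ 2. For the lower bound, G contains the cycle d–e–a–b–d, so G is not a forest; only forests have treewidth ≤ 1, hence tw(G) ≥ 2. Hence tw(G) = 2 exactly.

Treewidth 2.
One optimal decomposition is:
Bags: B1 = {a, d, e}  B2 = {a, b, d}  B3 = {a, c, d}
Tree: B1–B2, B2–B3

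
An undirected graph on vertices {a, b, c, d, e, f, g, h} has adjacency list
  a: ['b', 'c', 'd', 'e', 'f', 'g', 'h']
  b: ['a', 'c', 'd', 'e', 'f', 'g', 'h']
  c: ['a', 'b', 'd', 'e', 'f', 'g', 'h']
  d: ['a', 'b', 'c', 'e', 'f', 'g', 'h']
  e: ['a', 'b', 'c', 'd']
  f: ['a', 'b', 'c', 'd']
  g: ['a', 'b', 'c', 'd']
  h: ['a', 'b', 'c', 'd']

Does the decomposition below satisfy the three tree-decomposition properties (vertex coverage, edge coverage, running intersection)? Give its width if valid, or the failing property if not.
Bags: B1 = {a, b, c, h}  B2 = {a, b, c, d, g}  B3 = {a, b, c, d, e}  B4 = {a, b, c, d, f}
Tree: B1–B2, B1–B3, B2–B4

No — edge (d,h) lies in no bag.

A tree decomposition must satisfy three properties: every vertex lies in some bag; for every edge, both endpoints lie together in some bag; and for every vertex, the bags containing it form a connected subtree. Here edge (d,h) lies in no bag, so the decomposition is invalid.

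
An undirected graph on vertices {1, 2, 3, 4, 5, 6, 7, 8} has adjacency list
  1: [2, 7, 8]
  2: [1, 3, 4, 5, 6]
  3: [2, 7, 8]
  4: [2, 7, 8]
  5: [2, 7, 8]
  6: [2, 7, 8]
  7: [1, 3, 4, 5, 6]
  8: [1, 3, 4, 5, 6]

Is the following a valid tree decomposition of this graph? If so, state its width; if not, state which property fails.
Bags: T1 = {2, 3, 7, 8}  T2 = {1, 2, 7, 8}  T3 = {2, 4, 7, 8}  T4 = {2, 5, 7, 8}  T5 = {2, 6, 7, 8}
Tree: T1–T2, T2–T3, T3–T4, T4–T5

Yes; width 3.

Vertex coverage: the bags together contain {1, 2, 3, 4, 5, 6, 7, 8}, the full vertex set. Edge coverage: each edge of G has both endpoints in at least one bag. Running intersection: for every vertex, the bags containing it form a connected subtree. All three properties hold, so this is a valid tree decomposition of width max|bag| − 1 = 3, and hence tw(G) ≤ 3.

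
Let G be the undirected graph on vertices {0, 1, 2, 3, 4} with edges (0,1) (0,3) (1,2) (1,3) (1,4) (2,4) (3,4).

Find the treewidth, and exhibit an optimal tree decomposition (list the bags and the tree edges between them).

Treewidth 2.
One optimal decomposition is:
Bags: B1 = {1, 3, 4}  B2 = {1, 2, 4}  B3 = {0, 1, 3}
Tree: B1–B2, B1–B3

The largest bag has 3 vertices, giving width 2; this decomposition certifies tw(G) ≤ 2. For the lower bound, the 3 vertices {1, 2, 4} are pairwise adjacent, and any tree decomposition puts a clique entirely inside one bag — forcing width ≥ 2. Therefore the treewidth is 2.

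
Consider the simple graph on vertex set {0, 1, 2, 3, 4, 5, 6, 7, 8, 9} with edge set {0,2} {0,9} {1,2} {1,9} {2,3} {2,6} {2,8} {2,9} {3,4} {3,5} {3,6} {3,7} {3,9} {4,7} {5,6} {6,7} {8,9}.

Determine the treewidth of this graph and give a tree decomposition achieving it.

Treewidth 2.
One such decomposition:
Bags: B1 = {2, 3, 9}  B2 = {2, 3, 6}  B3 = {3, 6, 7}  B4 = {0, 2, 9}  B5 = {1, 2, 9}  B6 = {2, 8, 9}  B7 = {3, 4, 7}  B8 = {3, 5, 6}
Tree: B1–B2, B2–B3, B1–B4, B4–B5, B1–B6, B3–B7, B2–B8

Every bag has size at most 3, so the width is 3 − 1 = 2 and tw(G) ≤ 2. On the other hand G contains the 3-clique {0, 2, 9}. A clique must lie in a single bag of any decomposition, so no decomposition can have width below 2. Hence tw(G) = 2 exactly.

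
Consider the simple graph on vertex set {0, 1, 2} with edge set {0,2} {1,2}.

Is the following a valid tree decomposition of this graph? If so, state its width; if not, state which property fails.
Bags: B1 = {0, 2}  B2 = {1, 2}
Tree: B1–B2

Yes; width 1.

Vertex coverage: the bags together contain {0, 1, 2}, the full vertex set. Edge coverage: each edge of G has both endpoints in at least one bag. Running intersection: for every vertex, the bags containing it form a connected subtree. All three properties hold, so this is a valid tree decomposition of width max|bag| − 1 = 1, and hence tw(G) ≤ 1.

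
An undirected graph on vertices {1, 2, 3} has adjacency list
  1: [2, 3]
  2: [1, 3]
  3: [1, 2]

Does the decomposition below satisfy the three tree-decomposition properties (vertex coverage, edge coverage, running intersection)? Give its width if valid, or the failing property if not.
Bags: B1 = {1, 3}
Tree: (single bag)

No — vertex 2 appears in no bag.

A tree decomposition must satisfy three properties: every vertex lies in some bag; for every edge, both endpoints lie together in some bag; and for every vertex, the bags containing it form a connected subtree. Here vertex 2 appears in no bag, so the decomposition is invalid.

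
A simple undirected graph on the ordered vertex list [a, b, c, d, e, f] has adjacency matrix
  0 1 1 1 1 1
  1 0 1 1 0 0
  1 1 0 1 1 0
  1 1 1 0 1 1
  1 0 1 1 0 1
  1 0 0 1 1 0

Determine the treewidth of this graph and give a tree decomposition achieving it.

Treewidth 3.
One optimal decomposition is:
Bags: B1 = {a, c, d, e}  B2 = {a, b, c, d}  B3 = {a, d, e, f}
Tree: B1–B2, B1–B3

Each bag holds 4 vertices, so the decomposition has width 3, which upper-bounds the treewidth. Conversely, {a, c, d, e} is a clique of size 4, and the vertices of any clique must share a bag in every tree decomposition; so some bag has ≥ 4 vertices and tw(G) ≥ 3. Therefore the treewidth is 3.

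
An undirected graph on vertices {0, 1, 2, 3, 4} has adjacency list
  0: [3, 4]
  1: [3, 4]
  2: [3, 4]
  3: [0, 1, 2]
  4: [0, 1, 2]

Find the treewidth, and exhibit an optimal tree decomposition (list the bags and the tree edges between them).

Treewidth 2.
One such decomposition:
Bags: B1 = {2, 3, 4}  B2 = {1, 3, 4}  B3 = {0, 3, 4}
Tree: B1–B2, B2–B3

The largest bag has 3 vertices, giving width 2; this decomposition certifies tw(G) ≤ 2. Since 3–2–4–1–3 is a cycle in G, G is not acyclic. Forests are exactly the graphs of treewidth ≤ 1, so tw(G) ≥ 2. Combining the bounds, tw(G) = 2.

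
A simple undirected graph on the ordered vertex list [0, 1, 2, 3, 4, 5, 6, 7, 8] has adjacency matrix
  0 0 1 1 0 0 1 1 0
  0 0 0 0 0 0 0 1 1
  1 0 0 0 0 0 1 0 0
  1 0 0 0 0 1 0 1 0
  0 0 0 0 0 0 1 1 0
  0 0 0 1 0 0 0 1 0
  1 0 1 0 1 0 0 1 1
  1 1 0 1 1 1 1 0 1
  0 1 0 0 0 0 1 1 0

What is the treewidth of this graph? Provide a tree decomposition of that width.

Each bag holds 3 vertices, so the decomposition has width 2, which upper-bounds the treewidth. On the other hand G contains the 3-clique {0, 2, 6}. A clique must lie in a single bag of any decomposition, so no decomposition can have width below 2. Therefore the treewidth is 2.

Treewidth 2.
One optimal decomposition is:
Bags: B1 = {0, 6, 7}  B2 = {0, 3, 7}  B3 = {4, 6, 7}  B4 = {0, 2, 6}  B5 = {6, 7, 8}  B6 = {1, 7, 8}  B7 = {3, 5, 7}
Tree: B1–B2, B1–B3, B1–B4, B3–B5, B5–B6, B2–B7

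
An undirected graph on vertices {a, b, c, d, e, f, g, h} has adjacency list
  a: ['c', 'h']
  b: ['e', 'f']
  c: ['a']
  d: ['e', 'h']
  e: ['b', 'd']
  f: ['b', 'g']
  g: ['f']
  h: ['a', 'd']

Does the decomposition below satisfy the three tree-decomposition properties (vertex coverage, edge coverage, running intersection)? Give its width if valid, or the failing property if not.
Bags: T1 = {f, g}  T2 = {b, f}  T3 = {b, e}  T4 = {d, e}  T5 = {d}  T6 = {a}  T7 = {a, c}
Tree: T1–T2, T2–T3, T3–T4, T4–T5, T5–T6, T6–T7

No — vertex h appears in no bag.

A tree decomposition must satisfy three properties: every vertex lies in some bag; for every edge, both endpoints lie together in some bag; and for every vertex, the bags containing it form a connected subtree. Here vertex h appears in no bag, so the decomposition is invalid.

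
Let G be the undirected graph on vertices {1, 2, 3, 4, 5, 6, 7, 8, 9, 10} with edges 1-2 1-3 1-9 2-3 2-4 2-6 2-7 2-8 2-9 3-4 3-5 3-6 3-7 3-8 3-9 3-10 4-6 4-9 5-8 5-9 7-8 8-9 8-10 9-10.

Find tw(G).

3

A width-3 tree decomposition is:
Bags: B1 = {2, 3, 4, 9}  B2 = {2, 3, 8, 9}  B3 = {3, 8, 9, 10}  B4 = {1, 2, 3, 9}  B5 = {2, 3, 4, 6}  B6 = {2, 3, 7, 8}  B7 = {3, 5, 8, 9}
Tree: B1–B2, B2–B3, B2–B4, B1–B5, B2–B6, B2–B7
The largest bag has 4 vertices, giving width 3; this decomposition certifies tw(G) ≤ 3. For the lower bound, the 4 vertices {2, 3, 8, 9} are pairwise adjacent, and any tree decomposition puts a clique entirely inside one bag — forcing width ≥ 3. Hence tw(G) = 3 exactly.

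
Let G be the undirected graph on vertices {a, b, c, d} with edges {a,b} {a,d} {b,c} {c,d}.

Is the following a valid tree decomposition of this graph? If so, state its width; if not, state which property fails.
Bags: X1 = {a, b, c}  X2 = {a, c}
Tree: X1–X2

No — vertex d appears in no bag.

A tree decomposition must satisfy three properties: every vertex lies in some bag; for every edge, both endpoints lie together in some bag; and for every vertex, the bags containing it form a connected subtree. Here vertex d appears in no bag, so the decomposition is invalid.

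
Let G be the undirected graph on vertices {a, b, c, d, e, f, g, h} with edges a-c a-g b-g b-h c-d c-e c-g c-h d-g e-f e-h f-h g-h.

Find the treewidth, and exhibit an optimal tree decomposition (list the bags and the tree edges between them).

Treewidth 2.
One such decomposition:
Bags: B1 = {c, g, h}  B2 = {c, e, h}  B3 = {c, d, g}  B4 = {a, c, g}  B5 = {e, f, h}  B6 = {b, g, h}
Tree: B1–B2, B1–B3, B3–B4, B2–B5, B1–B6

Every bag has size at most 3, so the width is 3 − 1 = 2 and tw(G) ≤ 2. Conversely, {c, d, g} is a clique of size 3, and the vertices of any clique must share a bag in every tree decomposition; so some bag has ≥ 3 vertices and tw(G) ≥ 2. Therefore the treewidth is 2.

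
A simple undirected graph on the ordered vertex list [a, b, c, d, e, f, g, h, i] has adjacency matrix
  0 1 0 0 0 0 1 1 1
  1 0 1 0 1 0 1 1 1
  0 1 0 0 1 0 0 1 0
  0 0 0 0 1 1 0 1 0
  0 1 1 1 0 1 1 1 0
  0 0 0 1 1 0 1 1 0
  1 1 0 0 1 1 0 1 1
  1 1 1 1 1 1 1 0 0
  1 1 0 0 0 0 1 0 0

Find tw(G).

A width-3 tree decomposition is:
Bags: B1 = {e, f, g, h}  B2 = {d, e, f, h}  B3 = {b, e, g, h}  B4 = {b, c, e, h}  B5 = {a, b, g, h}  B6 = {a, b, g, i}
Tree: B1–B2, B1–B3, B3–B4, B3–B5, B5–B6
Each bag holds 4 vertices, so the decomposition has width 3, which upper-bounds the treewidth. For the lower bound, the 4 vertices {b, c, e, h} are pairwise adjacent, and any tree decomposition puts a clique entirely inside one bag — forcing width ≥ 3. Therefore the treewidth is 3.

3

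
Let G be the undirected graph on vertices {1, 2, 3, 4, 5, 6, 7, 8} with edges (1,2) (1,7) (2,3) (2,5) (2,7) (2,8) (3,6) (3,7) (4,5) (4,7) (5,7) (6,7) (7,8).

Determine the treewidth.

2

A width-2 tree decomposition is:
Bags: B1 = {2, 5, 7}  B2 = {1, 2, 7}  B3 = {2, 3, 7}  B4 = {2, 7, 8}  B5 = {4, 5, 7}  B6 = {3, 6, 7}
Tree: B1–B2, B1–B3, B1–B4, B1–B5, B3–B6
The largest bag has 3 vertices, giving width 2; this decomposition certifies tw(G) ≤ 2. Conversely, {2, 7, 8} is a clique of size 3, and the vertices of any clique must share a bag in every tree decomposition; so some bag has ≥ 3 vertices and tw(G) ≥ 2. Therefore the treewidth is 2.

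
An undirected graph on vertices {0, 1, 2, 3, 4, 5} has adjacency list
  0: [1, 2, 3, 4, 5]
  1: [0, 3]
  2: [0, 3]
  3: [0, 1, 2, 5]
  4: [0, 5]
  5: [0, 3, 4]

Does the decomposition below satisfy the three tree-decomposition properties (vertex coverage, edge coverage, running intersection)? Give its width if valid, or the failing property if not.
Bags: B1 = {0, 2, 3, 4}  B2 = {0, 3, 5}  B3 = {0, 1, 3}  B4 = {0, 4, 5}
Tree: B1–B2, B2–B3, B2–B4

No — bags containing vertex 4 are not connected in the tree.

A tree decomposition must satisfy three properties: every vertex lies in some bag; for every edge, both endpoints lie together in some bag; and for every vertex, the bags containing it form a connected subtree. Here bags containing vertex 4 are not connected in the tree, so the decomposition is invalid.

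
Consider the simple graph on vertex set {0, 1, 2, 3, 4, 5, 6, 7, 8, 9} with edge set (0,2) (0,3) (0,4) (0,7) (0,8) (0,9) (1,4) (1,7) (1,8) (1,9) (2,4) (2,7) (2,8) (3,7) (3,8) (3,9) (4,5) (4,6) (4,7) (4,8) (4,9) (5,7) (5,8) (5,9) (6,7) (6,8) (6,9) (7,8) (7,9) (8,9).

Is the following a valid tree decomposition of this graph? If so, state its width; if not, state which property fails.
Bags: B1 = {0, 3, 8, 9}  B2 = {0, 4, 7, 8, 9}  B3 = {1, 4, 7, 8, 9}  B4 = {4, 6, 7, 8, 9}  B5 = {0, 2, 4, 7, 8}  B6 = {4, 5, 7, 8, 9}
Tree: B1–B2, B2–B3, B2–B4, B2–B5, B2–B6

No — edge (7,3) lies in no bag.

A tree decomposition must satisfy three properties: every vertex lies in some bag; for every edge, both endpoints lie together in some bag; and for every vertex, the bags containing it form a connected subtree. Here edge (7,3) lies in no bag, so the decomposition is invalid.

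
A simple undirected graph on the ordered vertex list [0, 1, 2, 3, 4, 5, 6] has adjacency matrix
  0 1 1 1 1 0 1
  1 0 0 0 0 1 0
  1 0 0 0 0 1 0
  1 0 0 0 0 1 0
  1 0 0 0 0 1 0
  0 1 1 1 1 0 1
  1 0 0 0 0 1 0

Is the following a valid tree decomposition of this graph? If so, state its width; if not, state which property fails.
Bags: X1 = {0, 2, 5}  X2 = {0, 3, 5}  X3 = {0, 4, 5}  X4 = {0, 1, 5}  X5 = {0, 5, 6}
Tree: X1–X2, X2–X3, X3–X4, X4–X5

Yes; width 2.

Every vertex of G appears in some bag (union = {0, 1, 2, 3, 4, 5, 6}); every edge is covered by a bag; and for each vertex v the set of bags containing v is connected in the bag tree. The decomposition is therefore valid. The largest bag has 3 vertices, so the width is 2.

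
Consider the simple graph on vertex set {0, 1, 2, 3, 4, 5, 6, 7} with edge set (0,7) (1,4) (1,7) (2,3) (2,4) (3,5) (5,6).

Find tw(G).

1

A width-1 tree decomposition is:
Bags: B1 = {5, 6}  B2 = {3, 5}  B3 = {2, 3}  B4 = {2, 4}  B5 = {1, 4}  B6 = {1, 7}  B7 = {0, 7}
Tree: B1–B2, B2–B3, B3–B4, B4–B5, B5–B6, B6–B7
Every bag has size at most 2, so the width is 2 − 1 = 1 and tw(G) ≤ 1. G has an edge, so its treewidth is at least 1. Hence tw(G) = 1 exactly.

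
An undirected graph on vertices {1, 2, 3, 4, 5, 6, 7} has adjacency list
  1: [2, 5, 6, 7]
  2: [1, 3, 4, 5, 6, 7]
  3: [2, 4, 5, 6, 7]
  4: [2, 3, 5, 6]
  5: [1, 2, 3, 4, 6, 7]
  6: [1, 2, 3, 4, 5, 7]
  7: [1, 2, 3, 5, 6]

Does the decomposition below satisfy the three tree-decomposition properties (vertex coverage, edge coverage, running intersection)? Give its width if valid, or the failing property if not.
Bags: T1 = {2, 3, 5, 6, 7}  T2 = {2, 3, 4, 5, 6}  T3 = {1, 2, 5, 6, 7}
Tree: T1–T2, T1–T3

Checking the three conditions: (i) the bags cover all of {1, 2, 3, 4, 5, 6, 7}; (ii) for each edge, some bag contains both endpoints; (iii) the bags containing any fixed vertex form a subtree. All hold, so the decomposition is valid with width 5 − 1 = 4.

Yes; width 4.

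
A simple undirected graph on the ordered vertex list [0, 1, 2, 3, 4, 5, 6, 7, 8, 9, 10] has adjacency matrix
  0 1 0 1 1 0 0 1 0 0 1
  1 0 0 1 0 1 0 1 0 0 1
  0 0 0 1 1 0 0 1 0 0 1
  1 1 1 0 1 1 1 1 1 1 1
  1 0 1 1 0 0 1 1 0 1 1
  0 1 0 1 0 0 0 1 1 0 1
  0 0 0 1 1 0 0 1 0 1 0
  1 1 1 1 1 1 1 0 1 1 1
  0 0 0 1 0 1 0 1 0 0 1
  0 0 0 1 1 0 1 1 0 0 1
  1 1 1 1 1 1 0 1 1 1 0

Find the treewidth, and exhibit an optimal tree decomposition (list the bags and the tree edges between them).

Treewidth 4.
One optimal decomposition is:
Bags: B1 = {3, 4, 6, 7, 9}  B2 = {3, 4, 7, 9, 10}  B3 = {0, 3, 4, 7, 10}  B4 = {2, 3, 4, 7, 10}  B5 = {0, 1, 3, 7, 10}  B6 = {1, 3, 5, 7, 10}  B7 = {3, 5, 7, 8, 10}
Tree: B1–B2, B2–B3, B2–B4, B3–B5, B5–B6, B6–B7

Each bag holds 5 vertices, so the decomposition has width 4, which upper-bounds the treewidth. Conversely, {3, 5, 7, 8, 10} is a clique of size 5, and the vertices of any clique must share a bag in every tree decomposition; so some bag has ≥ 5 vertices and tw(G) ≥ 4. Combining the bounds, tw(G) = 4.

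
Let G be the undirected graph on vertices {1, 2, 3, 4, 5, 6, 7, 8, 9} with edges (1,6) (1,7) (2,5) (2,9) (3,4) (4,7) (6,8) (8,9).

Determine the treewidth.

1

A width-1 tree decomposition is:
Bags: B1 = {2, 5}  B2 = {2, 9}  B3 = {8, 9}  B4 = {6, 8}  B5 = {1, 6}  B6 = {1, 7}  B7 = {4, 7}  B8 = {3, 4}
Tree: B1–B2, B2–B3, B3–B4, B4–B5, B5–B6, B6–B7, B7–B8
The largest bag has 2 vertices, giving width 1; this decomposition certifies tw(G) ≤ 1. Any graph with an edge has treewidth ≥ 1, and G has the edge 5–2. The upper and lower bounds meet at 1, so that is the treewidth.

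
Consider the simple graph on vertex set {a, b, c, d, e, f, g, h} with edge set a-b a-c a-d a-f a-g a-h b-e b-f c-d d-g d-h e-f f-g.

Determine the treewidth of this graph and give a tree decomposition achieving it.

Every bag has size at most 3, so the width is 3 − 1 = 2 and tw(G) ≤ 2. On the other hand G contains the 3-clique {b, e, f}. A clique must lie in a single bag of any decomposition, so no decomposition can have width below 2. Therefore the treewidth is 2.

Treewidth 2.
Bags: B1 = {a, b, f}  B2 = {a, f, g}  B3 = {b, e, f}  B4 = {a, d, g}  B5 = {a, d, h}  B6 = {a, c, d}
Tree: B1–B2, B1–B3, B2–B4, B4–B5, B4–B6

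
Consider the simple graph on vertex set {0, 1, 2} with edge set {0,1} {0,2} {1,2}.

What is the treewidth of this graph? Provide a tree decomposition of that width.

Treewidth 2.
Bags: B1 = {0, 1, 2}
Tree: (single bag)

With just one bag of size 3, the width is 3 − 1 = 2, so tw(G) ≤ 2. On the other hand G contains the 3-clique {0, 1, 2}. A clique must lie in a single bag of any decomposition, so no decomposition can have width below 2. The upper and lower bounds meet at 2, so that is the treewidth.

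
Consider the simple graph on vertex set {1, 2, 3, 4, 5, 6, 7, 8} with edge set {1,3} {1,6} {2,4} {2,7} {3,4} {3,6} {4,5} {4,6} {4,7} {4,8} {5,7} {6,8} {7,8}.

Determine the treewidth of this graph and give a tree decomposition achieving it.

Treewidth 2.
One optimal decomposition is:
Bags: B1 = {2, 4, 7}  B2 = {4, 7, 8}  B3 = {4, 6, 8}  B4 = {3, 4, 6}  B5 = {1, 3, 6}  B6 = {4, 5, 7}
Tree: B1–B2, B2–B3, B3–B4, B4–B5, B1–B6

The largest bag has 3 vertices, giving width 2; this decomposition certifies tw(G) ≤ 2. Conversely, {1, 3, 6} is a clique of size 3, and the vertices of any clique must share a bag in every tree decomposition; so some bag has ≥ 3 vertices and tw(G) ≥ 2. The upper and lower bounds meet at 2, so that is the treewidth.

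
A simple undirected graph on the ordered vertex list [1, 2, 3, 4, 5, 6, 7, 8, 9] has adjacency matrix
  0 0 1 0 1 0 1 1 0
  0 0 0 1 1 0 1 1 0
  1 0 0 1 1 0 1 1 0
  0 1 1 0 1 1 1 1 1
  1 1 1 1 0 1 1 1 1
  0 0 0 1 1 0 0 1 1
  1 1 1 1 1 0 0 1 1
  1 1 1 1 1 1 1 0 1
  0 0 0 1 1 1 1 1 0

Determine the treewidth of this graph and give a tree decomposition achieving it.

Treewidth 4.
One optimal decomposition is:
Bags: B1 = {3, 4, 5, 7, 8}  B2 = {1, 3, 5, 7, 8}  B3 = {4, 5, 7, 8, 9}  B4 = {2, 4, 5, 7, 8}  B5 = {4, 5, 6, 8, 9}
Tree: B1–B2, B1–B3, B3–B4, B3–B5

The largest bag has 5 vertices, giving width 4; this decomposition certifies tw(G) ≤ 4. Conversely, {1, 3, 5, 7, 8} is a clique of size 5, and the vertices of any clique must share a bag in every tree decomposition; so some bag has ≥ 5 vertices and tw(G) ≥ 4. Hence tw(G) = 4 exactly.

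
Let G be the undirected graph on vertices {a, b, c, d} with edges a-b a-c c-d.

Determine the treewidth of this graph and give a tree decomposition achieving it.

Treewidth 1.
One optimal decomposition is:
Bags: B1 = {c, d}  B2 = {a, c}  B3 = {a, b}
Tree: B1–B2, B2–B3

Every bag has size at most 2, so the width is 2 − 1 = 1 and tw(G) ≤ 1. G has an edge, so its treewidth is at least 1. Therefore the treewidth is 1.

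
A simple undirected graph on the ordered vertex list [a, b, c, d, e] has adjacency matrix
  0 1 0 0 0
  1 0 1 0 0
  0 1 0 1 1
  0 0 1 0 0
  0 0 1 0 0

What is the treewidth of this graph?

1

A width-1 tree decomposition is:
Bags: B1 = {c, d}  B2 = {c, e}  B3 = {b, c}  B4 = {a, b}
Tree: B1–B2, B2–B3, B3–B4
The largest bag has 2 vertices, giving width 1; this decomposition certifies tw(G) ≤ 1. Since G has at least one edge (e.g. c–d), it is not an edgeless graph, so tw(G) ≥ 1. Hence tw(G) = 1 exactly.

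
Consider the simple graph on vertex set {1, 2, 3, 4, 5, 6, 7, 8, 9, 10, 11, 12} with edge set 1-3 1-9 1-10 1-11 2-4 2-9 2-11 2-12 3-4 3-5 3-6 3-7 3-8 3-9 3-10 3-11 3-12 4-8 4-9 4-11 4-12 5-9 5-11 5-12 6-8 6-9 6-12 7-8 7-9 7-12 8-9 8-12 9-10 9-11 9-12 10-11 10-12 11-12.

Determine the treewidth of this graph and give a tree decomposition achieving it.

Treewidth 4.
One such decomposition:
Bags: B1 = {3, 4, 9, 11, 12}  B2 = {3, 4, 8, 9, 12}  B3 = {2, 4, 9, 11, 12}  B4 = {3, 6, 8, 9, 12}  B5 = {3, 9, 10, 11, 12}  B6 = {3, 5, 9, 11, 12}  B7 = {3, 7, 8, 9, 12}  B8 = {1, 3, 9, 10, 11}
Tree: B1–B2, B1–B3, B2–B4, B1–B5, B5–B6, B2–B7, B5–B8

Each bag holds 5 vertices, so the decomposition has width 4, which upper-bounds the treewidth. For the lower bound, the 5 vertices {2, 4, 9, 11, 12} are pairwise adjacent, and any tree decomposition puts a clique entirely inside one bag — forcing width ≥ 4. Combining the bounds, tw(G) = 4.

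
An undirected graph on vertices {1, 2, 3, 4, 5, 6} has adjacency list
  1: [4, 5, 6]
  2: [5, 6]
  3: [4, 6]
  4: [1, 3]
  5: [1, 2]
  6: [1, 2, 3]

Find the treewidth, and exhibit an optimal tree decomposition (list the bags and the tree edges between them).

Treewidth 2.
One optimal decomposition is:
Bags: B1 = {2, 5, 6}  B2 = {1, 5, 6}  B3 = {1, 3, 6}  B4 = {1, 3, 4}
Tree: B1–B2, B2–B3, B3–B4

The largest bag has 3 vertices, giving width 2; this decomposition certifies tw(G) ≤ 2. Since 2–5–1–6–2 is a cycle in G, G is not acyclic. Forests are exactly the graphs of treewidth ≤ 1, so tw(G) ≥ 2. The upper and lower bounds meet at 2, so that is the treewidth.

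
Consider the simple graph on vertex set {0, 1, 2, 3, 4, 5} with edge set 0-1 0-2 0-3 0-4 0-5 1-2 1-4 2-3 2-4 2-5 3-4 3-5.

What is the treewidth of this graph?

A width-3 tree decomposition is:
Bags: B1 = {0, 2, 3, 5}  B2 = {0, 2, 3, 4}  B3 = {0, 1, 2, 4}
Tree: B1–B2, B2–B3
The largest bag has 4 vertices, giving width 3; this decomposition certifies tw(G) ≤ 3. On the other hand G contains the 4-clique {0, 1, 2, 4}. A clique must lie in a single bag of any decomposition, so no decomposition can have width below 3. Therefore the treewidth is 3.

3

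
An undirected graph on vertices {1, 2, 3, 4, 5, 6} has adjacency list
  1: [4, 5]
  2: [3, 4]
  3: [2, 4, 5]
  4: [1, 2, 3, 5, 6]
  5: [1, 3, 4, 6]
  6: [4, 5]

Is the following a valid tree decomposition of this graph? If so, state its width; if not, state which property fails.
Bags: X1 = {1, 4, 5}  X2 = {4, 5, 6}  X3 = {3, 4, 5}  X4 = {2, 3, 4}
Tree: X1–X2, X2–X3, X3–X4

Checking the three conditions: (i) the bags cover all of {1, 2, 3, 4, 5, 6}; (ii) for each edge, some bag contains both endpoints; (iii) the bags containing any fixed vertex form a subtree. All hold, so the decomposition is valid with width 3 − 1 = 2.

Yes; width 2.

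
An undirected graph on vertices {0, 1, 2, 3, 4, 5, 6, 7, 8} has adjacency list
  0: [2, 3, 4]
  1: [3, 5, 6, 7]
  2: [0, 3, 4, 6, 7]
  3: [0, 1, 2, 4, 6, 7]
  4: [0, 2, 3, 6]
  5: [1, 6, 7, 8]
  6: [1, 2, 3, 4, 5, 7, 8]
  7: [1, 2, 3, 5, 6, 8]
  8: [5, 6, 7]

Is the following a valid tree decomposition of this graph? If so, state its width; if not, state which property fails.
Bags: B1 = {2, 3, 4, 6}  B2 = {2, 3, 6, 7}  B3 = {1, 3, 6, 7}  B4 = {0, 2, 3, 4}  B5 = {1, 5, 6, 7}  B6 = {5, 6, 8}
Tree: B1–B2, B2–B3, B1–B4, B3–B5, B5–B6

A tree decomposition must satisfy three properties: every vertex lies in some bag; for every edge, both endpoints lie together in some bag; and for every vertex, the bags containing it form a connected subtree. Here edge (7,8) lies in no bag, so the decomposition is invalid.

No — edge (7,8) lies in no bag.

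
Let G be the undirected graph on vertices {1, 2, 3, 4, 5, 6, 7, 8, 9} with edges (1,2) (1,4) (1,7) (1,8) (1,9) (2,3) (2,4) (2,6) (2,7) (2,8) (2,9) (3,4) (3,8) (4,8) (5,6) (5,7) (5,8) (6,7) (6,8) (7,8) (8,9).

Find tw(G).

A width-3 tree decomposition is:
Bags: B1 = {1, 2, 4, 8}  B2 = {2, 3, 4, 8}  B3 = {1, 2, 7, 8}  B4 = {1, 2, 8, 9}  B5 = {2, 6, 7, 8}  B6 = {5, 6, 7, 8}
Tree: B1–B2, B1–B3, B1–B4, B3–B5, B5–B6
Every bag has size at most 4, so the width is 4 − 1 = 3 and tw(G) ≤ 3. For the lower bound, the 4 vertices {1, 2, 8, 9} are pairwise adjacent, and any tree decomposition puts a clique entirely inside one bag — forcing width ≥ 3. The upper and lower bounds meet at 3, so that is the treewidth.

3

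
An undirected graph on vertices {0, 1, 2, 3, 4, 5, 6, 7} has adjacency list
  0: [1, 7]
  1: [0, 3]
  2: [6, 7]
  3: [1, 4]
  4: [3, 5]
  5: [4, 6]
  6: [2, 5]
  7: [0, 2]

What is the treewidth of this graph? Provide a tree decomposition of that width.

Treewidth 2.
Bags: B1 = {0, 1, 3}  B2 = {0, 3, 4}  B3 = {0, 4, 5}  B4 = {0, 5, 6}  B5 = {0, 2, 6}  B6 = {0, 2, 7}
Tree: B1–B2, B2–B3, B3–B4, B4–B5, B5–B6

Each bag holds 3 vertices, so the decomposition has width 2, which upper-bounds the treewidth. The edges 0–1–3–4–5–6–2–7–0 form a cycle, so G is not a tree and its treewidth is at least 2. Therefore the treewidth is 2.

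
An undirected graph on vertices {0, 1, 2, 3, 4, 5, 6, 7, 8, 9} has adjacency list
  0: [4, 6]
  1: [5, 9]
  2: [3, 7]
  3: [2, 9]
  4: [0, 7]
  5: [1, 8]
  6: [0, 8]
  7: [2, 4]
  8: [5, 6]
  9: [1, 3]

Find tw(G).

A width-2 tree decomposition is:
Bags: B1 = {2, 3, 9}  B2 = {1, 2, 9}  B3 = {1, 2, 5}  B4 = {2, 5, 8}  B5 = {2, 6, 8}  B6 = {0, 2, 6}  B7 = {0, 2, 4}  B8 = {2, 4, 7}
Tree: B1–B2, B2–B3, B3–B4, B4–B5, B5–B6, B6–B7, B7–B8
The largest bag has 3 vertices, giving width 2; this decomposition certifies tw(G) ≤ 2. The edges 2–3–9–1–5–8–6–0–4–7–2 form a cycle, so G is not a tree and its treewidth is at least 2. Therefore the treewidth is 2.

2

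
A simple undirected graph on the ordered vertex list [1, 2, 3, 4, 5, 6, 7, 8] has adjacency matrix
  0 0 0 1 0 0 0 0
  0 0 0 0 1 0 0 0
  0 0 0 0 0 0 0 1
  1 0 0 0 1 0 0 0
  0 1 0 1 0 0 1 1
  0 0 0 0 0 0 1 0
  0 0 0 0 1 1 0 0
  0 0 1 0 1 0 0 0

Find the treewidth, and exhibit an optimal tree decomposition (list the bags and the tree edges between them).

The largest bag has 2 vertices, giving width 1; this decomposition certifies tw(G) ≤ 1. G has an edge, so its treewidth is at least 1. Combining the bounds, tw(G) = 1.

Treewidth 1.
Bags: B1 = {5, 7}  B2 = {6, 7}  B3 = {2, 5}  B4 = {4, 5}  B5 = {5, 8}  B6 = {3, 8}  B7 = {1, 4}
Tree: B1–B2, B1–B3, B1–B4, B4–B5, B5–B6, B4–B7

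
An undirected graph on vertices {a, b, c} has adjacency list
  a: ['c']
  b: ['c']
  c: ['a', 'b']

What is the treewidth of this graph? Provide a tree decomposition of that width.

Each bag holds 2 vertices, so the decomposition has width 1, which upper-bounds the treewidth. G has an edge, so its treewidth is at least 1. Combining the bounds, tw(G) = 1.

Treewidth 1.
One such decomposition:
Bags: B1 = {a, c}  B2 = {b, c}
Tree: B1–B2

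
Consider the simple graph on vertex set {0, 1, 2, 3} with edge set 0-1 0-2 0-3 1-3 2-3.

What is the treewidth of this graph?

2

A width-2 tree decomposition is:
Bags: B1 = {0, 2, 3}  B2 = {0, 1, 3}
Tree: B1–B2
The largest bag has 3 vertices, giving width 2; this decomposition certifies tw(G) ≤ 2. On the other hand G contains the 3-clique {0, 1, 3}. A clique must lie in a single bag of any decomposition, so no decomposition can have width below 2. Hence tw(G) = 2 exactly.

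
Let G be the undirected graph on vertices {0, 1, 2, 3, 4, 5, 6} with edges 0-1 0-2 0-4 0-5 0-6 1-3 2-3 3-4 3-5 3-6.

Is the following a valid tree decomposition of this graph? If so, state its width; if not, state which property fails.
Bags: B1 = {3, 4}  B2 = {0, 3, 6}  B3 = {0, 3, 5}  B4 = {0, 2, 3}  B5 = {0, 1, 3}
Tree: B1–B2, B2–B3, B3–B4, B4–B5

A tree decomposition must satisfy three properties: every vertex lies in some bag; for every edge, both endpoints lie together in some bag; and for every vertex, the bags containing it form a connected subtree. Here edge (0,4) lies in no bag, so the decomposition is invalid.

No — edge (0,4) lies in no bag.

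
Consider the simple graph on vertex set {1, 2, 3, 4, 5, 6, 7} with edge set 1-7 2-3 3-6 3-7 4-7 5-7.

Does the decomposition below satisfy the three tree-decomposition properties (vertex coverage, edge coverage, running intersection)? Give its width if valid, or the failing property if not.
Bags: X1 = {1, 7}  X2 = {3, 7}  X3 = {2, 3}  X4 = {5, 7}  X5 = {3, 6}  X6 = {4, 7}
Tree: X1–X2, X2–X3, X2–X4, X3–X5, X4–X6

Vertex coverage: the bags together contain {1, 2, 3, 4, 5, 6, 7}, the full vertex set. Edge coverage: each edge of G has both endpoints in at least one bag. Running intersection: for every vertex, the bags containing it form a connected subtree. All three properties hold, so this is a valid tree decomposition of width max|bag| − 1 = 1, and hence tw(G) ≤ 1.

Yes; width 1.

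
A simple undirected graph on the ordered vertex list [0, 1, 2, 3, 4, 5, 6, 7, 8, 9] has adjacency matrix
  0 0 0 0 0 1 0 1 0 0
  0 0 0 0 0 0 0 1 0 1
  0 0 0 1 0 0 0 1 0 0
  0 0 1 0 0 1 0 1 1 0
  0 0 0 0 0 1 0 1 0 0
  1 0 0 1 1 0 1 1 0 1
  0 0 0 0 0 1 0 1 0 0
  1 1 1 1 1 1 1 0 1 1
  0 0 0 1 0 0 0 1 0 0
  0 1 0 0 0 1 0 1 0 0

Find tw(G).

A width-2 tree decomposition is:
Bags: B1 = {3, 7, 8}  B2 = {2, 3, 7}  B3 = {3, 5, 7}  B4 = {5, 6, 7}  B5 = {0, 5, 7}  B6 = {5, 7, 9}  B7 = {4, 5, 7}  B8 = {1, 7, 9}
Tree: B1–B2, B2–B3, B3–B4, B3–B5, B4–B6, B4–B7, B6–B8
The largest bag has 3 vertices, giving width 2; this decomposition certifies tw(G) ≤ 2. For the lower bound, the 3 vertices {3, 7, 8} are pairwise adjacent, and any tree decomposition puts a clique entirely inside one bag — forcing width ≥ 2. Hence tw(G) = 2 exactly.

2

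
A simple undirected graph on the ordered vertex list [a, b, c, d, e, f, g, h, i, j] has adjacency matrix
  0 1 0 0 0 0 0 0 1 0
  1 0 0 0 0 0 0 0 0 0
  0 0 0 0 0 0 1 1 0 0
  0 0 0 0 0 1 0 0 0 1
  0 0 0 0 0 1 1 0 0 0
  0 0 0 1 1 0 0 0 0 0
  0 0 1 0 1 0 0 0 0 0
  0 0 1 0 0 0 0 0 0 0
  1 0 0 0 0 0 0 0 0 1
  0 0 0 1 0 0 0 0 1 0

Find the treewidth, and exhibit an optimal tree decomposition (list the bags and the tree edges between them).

Each bag holds 2 vertices, so the decomposition has width 1, which upper-bounds the treewidth. Any graph with an edge has treewidth ≥ 1, and G has the edge b–a. The upper and lower bounds meet at 1, so that is the treewidth.

Treewidth 1.
One such decomposition:
Bags: B1 = {a, b}  B2 = {a, i}  B3 = {i, j}  B4 = {d, j}  B5 = {d, f}  B6 = {e, f}  B7 = {e, g}  B8 = {c, g}  B9 = {c, h}
Tree: B1–B2, B2–B3, B3–B4, B4–B5, B5–B6, B6–B7, B7–B8, B8–B9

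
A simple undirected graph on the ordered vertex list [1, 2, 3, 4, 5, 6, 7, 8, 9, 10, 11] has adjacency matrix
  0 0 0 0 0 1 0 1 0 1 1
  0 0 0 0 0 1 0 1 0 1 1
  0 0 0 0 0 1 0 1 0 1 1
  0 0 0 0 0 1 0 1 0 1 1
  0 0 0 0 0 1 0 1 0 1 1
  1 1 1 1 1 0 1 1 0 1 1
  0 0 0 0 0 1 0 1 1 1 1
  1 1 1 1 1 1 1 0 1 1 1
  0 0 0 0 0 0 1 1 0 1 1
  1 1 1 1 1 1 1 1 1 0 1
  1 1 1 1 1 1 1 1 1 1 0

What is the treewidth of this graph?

4

A width-4 tree decomposition is:
Bags: B1 = {4, 6, 8, 10, 11}  B2 = {5, 6, 8, 10, 11}  B3 = {3, 6, 8, 10, 11}  B4 = {2, 6, 8, 10, 11}  B5 = {6, 7, 8, 10, 11}  B6 = {7, 8, 9, 10, 11}  B7 = {1, 6, 8, 10, 11}
Tree: B1–B2, B2–B3, B1–B4, B1–B5, B5–B6, B2–B7
Each bag holds 5 vertices, so the decomposition has width 4, which upper-bounds the treewidth. On the other hand G contains the 5-clique {7, 8, 9, 10, 11}. A clique must lie in a single bag of any decomposition, so no decomposition can have width below 4. Combining the bounds, tw(G) = 4.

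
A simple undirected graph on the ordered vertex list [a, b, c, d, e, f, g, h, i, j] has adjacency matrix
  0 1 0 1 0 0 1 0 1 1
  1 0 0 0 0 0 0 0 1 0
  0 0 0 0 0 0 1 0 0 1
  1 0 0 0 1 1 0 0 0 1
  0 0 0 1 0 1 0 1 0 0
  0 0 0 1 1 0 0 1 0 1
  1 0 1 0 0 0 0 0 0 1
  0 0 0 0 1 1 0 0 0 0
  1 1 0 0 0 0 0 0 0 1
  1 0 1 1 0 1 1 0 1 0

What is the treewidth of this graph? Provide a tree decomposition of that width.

Treewidth 2.
One such decomposition:
Bags: B1 = {a, d, j}  B2 = {d, f, j}  B3 = {a, i, j}  B4 = {d, e, f}  B5 = {a, g, j}  B6 = {e, f, h}  B7 = {a, b, i}  B8 = {c, g, j}
Tree: B1–B2, B1–B3, B2–B4, B1–B5, B4–B6, B3–B7, B5–B8

Every bag has size at most 3, so the width is 3 − 1 = 2 and tw(G) ≤ 2. On the other hand G contains the 3-clique {a, d, j}. A clique must lie in a single bag of any decomposition, so no decomposition can have width below 2. Combining the bounds, tw(G) = 2.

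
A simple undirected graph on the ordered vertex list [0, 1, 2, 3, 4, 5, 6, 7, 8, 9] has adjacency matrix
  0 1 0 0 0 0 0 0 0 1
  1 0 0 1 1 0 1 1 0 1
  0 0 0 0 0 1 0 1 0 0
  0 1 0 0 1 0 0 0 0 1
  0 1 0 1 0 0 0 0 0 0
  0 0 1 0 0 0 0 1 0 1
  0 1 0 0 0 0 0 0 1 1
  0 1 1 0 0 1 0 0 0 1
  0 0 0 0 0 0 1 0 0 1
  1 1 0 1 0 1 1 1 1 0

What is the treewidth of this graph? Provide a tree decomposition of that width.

Every bag has size at most 3, so the width is 3 − 1 = 2 and tw(G) ≤ 2. On the other hand G contains the 3-clique {6, 8, 9}. A clique must lie in a single bag of any decomposition, so no decomposition can have width below 2. The upper and lower bounds meet at 2, so that is the treewidth.

Treewidth 2.
One such decomposition:
Bags: B1 = {1, 7, 9}  B2 = {1, 6, 9}  B3 = {1, 3, 9}  B4 = {0, 1, 9}  B5 = {5, 7, 9}  B6 = {6, 8, 9}  B7 = {1, 3, 4}  B8 = {2, 5, 7}
Tree: B1–B2, B1–B3, B1–B4, B1–B5, B2–B6, B3–B7, B5–B8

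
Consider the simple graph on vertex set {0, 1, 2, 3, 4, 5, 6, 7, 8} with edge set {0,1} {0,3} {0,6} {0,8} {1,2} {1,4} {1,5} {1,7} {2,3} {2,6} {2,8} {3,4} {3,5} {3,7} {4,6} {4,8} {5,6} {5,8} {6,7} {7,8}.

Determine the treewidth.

A width-4 tree decomposition is:
Bags: B1 = {0, 1, 3, 6, 8}  B2 = {1, 3, 6, 7, 8}  B3 = {1, 3, 4, 6, 8}  B4 = {1, 3, 5, 6, 8}  B5 = {1, 2, 3, 6, 8}
Tree: B1–B2, B2–B3, B3–B4, B4–B5
Each bag holds 5 vertices, so the decomposition has width 4, which upper-bounds the treewidth. For the lower bound: the 5 vertex sets {0,8}, {1,7}, {4,6}, {3}, {5} are disjoint, each induces a connected subgraph, and every pair is joined by at least one edge of G. Contracting each set to a single vertex therefore yields K_{5} as a minor, and since treewidth is minor-monotone, tw(G) ≥ tw(K_{5}) = 4. The upper and lower bounds meet at 4, so that is the treewidth.

4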